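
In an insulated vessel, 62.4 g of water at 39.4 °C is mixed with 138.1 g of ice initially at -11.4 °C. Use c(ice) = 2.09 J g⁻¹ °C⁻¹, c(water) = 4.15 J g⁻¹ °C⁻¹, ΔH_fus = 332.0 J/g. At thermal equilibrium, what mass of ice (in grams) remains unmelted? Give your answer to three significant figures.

Heat to warm all ice to 0 °C: 138.1×2.09×11.4 = 3290.4 J
Heat released by water cooling to 0 °C: 62.4×4.15×39.4 = 10203 J
10203 J < 3290.4 + 138.1×332.0 = 49139.6 J, so not all ice melts; final T = 0 °C.
Heat left for melting: 10203 − 3290.4 = 6912.6 J
Mass melted = 6912.6 / 332.0 = 20.82 g
Ice remaining = 138.1 − 20.82 = 117.28 g

m_ice remaining = 117 g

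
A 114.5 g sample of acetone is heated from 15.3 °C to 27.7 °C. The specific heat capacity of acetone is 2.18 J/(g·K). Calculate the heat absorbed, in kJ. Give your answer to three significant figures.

q = m c ΔT = 114.5 × 2.18 × (27.7 − 15.3)
q = 114.5 × 2.18 × 12.4 = 3095 J = 3.10 kJ

q = 3.10 kJ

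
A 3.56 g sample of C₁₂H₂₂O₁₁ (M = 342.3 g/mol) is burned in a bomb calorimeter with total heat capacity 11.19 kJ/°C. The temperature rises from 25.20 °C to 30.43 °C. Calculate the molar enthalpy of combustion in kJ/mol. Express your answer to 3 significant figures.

ΔH = -5630 kJ/mol

ΔT = 30.43 − 25.20 = 5.23 °C
q_cal = C_cal × ΔT = 11.19 × 5.23 = 58.5237 kJ
n = 3.56 / 342.3 = 0.01040 mol
q_rxn = −q_cal = -58.5237 kJ
ΔH = -58.5237 / 0.01040 = -5627 kJ/mol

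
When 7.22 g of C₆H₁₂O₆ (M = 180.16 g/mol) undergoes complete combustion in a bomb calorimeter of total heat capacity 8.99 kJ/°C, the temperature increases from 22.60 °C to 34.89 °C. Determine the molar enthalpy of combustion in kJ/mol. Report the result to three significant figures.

ΔT = 34.89 − 22.60 = 12.29 °C
q_cal = C_cal × ΔT = 8.99 × 12.29 = 110.4871 kJ
n = 7.22 / 180.16 = 0.04008 mol
q_rxn = −q_cal = -110.4871 kJ
ΔH = -110.4871 / 0.04008 = -2757 kJ/mol

ΔH = -2760 kJ/mol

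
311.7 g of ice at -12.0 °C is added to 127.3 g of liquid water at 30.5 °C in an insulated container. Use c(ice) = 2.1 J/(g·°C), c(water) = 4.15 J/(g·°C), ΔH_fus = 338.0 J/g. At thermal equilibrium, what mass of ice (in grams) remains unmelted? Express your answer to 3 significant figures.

Heat to warm all ice to 0 °C: 311.7×2.1×12.0 = 7854.8 J
Heat released by water cooling to 0 °C: 127.3×4.15×30.5 = 16113 J
16113 J < 7854.8 + 311.7×338.0 = 113209.4 J, so not all ice melts; final T = 0 °C.
Heat left for melting: 16113 − 7854.8 = 8258.2 J
Mass melted = 8258.2 / 338.0 = 24.43 g
Ice remaining = 311.7 − 24.43 = 287.27 g

m_ice remaining = 287 g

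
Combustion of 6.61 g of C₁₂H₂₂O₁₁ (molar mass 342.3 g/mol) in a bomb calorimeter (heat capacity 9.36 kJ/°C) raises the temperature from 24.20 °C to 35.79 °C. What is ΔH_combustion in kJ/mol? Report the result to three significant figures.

ΔT = 35.79 − 24.20 = 11.59 °C
q_cal = C_cal × ΔT = 9.36 × 11.59 = 108.4824 kJ
n = 6.61 / 342.3 = 0.01931 mol
q_rxn = −q_cal = -108.4824 kJ
ΔH = -108.4824 / 0.01931 = -5618 kJ/mol

ΔH = -5620 kJ/mol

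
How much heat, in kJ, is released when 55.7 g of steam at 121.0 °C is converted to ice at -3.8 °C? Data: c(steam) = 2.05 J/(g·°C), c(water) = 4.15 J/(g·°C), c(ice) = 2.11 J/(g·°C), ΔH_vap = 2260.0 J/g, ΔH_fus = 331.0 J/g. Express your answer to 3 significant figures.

q = 170 kJ

q1 (cool steam 121.0→100 °C): 55.7 × 2.05 × 21.0 = 2398 J
q2 (condense at 100 °C): 55.7 × 2260.0 = 125882 J
q3 (cool water 100→0 °C): 55.7 × 4.15 × 100.0 = 23116 J
q4 (freeze at 0 °C): 55.7 × 331.0 = 18437 J
q5 (cool ice 0→-3.8 °C): 55.7 × 2.11 × 3.8 = 447 J
Total: 2398 + 125882 + 23116 + 18437 + 447 = 170280 J = 170 kJ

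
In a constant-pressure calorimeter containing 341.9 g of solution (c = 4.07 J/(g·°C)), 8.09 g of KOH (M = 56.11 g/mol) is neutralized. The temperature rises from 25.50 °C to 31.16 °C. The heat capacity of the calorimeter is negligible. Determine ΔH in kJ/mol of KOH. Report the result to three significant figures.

|ΔT| = |31.16 − 25.50| = 5.66 °C
|q_surr| = (341.9 × 4.07) × 5.66 = 1391.533 × 5.66 = 7876 J
n(KOH) = 8.09 / 56.11 = 0.1442 mol
Temperature rose, so q_rxn = −|q_surr| = -7.876 kJ
ΔH = q_rxn / n = -54.62 kJ/mol

ΔH = -54.6 kJ/mol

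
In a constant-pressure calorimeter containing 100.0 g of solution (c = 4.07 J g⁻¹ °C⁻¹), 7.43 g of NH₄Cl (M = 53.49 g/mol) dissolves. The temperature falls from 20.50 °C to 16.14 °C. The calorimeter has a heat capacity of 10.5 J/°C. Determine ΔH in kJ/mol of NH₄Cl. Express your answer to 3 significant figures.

|ΔT| = |16.14 − 20.50| = 4.36 °C
|q_surr| = (100.0 × 4.07 + 10.5) × 4.36 = 417.5 × 4.36 = 1820 J
n(NH₄Cl) = 7.43 / 53.49 = 0.1389 mol
Temperature fell, so q_rxn = +|q_surr| = 1.820 kJ
ΔH = q_rxn / n = 13.10 kJ/mol

ΔH = 13.1 kJ/mol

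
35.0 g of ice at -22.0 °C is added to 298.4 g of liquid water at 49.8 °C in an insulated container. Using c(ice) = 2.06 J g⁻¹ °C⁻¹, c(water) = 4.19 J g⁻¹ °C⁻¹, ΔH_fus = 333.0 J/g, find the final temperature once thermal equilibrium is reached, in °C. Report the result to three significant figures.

Heat to bring ice to 0 °C and melt it: q₁ = 35.0×2.06×22.0 + 35.0×333.0 = 13241 J
Heat the water can supply cooling to 0 °C: 298.4×4.19×49.8 = 62264.7 J > q₁, so all ice melts.
Energy balance: 298.4×4.19×(49.8 − T) = 13241 + 35.0×4.19×(T − 0)
1250.296(49.8 − T) = 13241 + 146.65 T
62264.7 − 13241 = 1396.946 T
T = 49023.7 / 1396.946 = 35.09 °C

T_f = 35.1 °C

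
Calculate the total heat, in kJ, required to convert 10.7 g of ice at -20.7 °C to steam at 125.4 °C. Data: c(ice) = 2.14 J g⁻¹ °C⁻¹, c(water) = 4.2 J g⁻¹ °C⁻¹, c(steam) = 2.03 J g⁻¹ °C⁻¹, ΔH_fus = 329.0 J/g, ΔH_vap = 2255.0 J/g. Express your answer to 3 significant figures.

q = 33.2 kJ

q1 (heat ice -20.7→0.0 °C): 10.7 × 2.14 × 20.7 = 474 J
q2 (melt at 0 °C): 10.7 × 329.0 = 3520 J
q3 (heat water 0.0→100.0 °C): 10.7 × 4.2 × 100.0 = 4494 J
q4 (vaporize at 100 °C): 10.7 × 2255.0 = 24129 J
q5 (heat steam 100.0→125.4 °C): 10.7 × 2.03 × 25.4 = 552 J
Total: 474 + 3520 + 4494 + 24129 + 552 = 33169 J = 33.2 kJ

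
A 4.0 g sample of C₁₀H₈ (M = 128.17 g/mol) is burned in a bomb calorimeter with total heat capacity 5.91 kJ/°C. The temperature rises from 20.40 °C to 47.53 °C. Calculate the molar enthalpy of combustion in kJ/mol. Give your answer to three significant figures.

ΔT = 47.53 − 20.40 = 27.13 °C
q_cal = C_cal × ΔT = 5.91 × 27.13 = 160.3383 kJ
n = 4.0 / 128.17 = 0.03121 mol
q_rxn = −q_cal = -160.3383 kJ
ΔH = -160.3383 / 0.03121 = -5137 kJ/mol

ΔH = -5140 kJ/mol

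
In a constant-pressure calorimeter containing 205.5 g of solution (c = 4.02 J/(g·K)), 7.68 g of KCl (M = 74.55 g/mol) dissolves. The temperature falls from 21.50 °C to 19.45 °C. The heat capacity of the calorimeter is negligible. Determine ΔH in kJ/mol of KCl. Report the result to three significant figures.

ΔH = 16.4 kJ/mol

|ΔT| = |19.45 − 21.50| = 2.05 °C
|q_surr| = (205.5 × 4.02) × 2.05 = 826.11 × 2.05 = 1694 J
n(KCl) = 7.68 / 74.55 = 0.1030 mol
Temperature fell, so q_rxn = +|q_surr| = 1.694 kJ
ΔH = q_rxn / n = 16.447 kJ/mol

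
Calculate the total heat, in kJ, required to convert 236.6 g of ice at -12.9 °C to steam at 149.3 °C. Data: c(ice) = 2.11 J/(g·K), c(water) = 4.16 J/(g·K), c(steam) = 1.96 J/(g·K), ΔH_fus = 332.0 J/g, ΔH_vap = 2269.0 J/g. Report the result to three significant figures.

q = 743 kJ

q1 (heat ice -12.9→0.0 °C): 236.6 × 2.11 × 12.9 = 6440 J
q2 (melt at 0 °C): 236.6 × 332.0 = 78551 J
q3 (heat water 0.0→100.0 °C): 236.6 × 4.16 × 100.0 = 98426 J
q4 (vaporize at 100 °C): 236.6 × 2269.0 = 536845 J
q5 (heat steam 100.0→149.3 °C): 236.6 × 1.96 × 49.3 = 22862 J
Total: 6440 + 78551 + 98426 + 536845 + 22862 = 743124 J = 743 kJ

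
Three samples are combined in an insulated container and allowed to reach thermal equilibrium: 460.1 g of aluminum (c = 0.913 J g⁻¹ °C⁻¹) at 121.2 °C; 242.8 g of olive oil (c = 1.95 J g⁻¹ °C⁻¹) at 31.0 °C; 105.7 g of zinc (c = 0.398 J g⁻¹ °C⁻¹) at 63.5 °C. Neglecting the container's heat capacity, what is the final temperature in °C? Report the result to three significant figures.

Σ mᵢcᵢ(T − Tᵢ) = 0  ⇒  T = Σ mᵢcᵢTᵢ / Σ mᵢcᵢ
Σ mᵢcᵢ = 460.1×0.913 + 242.8×1.95 + 105.7×0.398 = 935.5999
Σ mᵢcᵢTᵢ = 420.0713×121.2 + 473.46×31.0 + 42.0686×63.5 = 68261
T = 68261 / 935.5999 = 72.96 °C

T_f = 73.0 °C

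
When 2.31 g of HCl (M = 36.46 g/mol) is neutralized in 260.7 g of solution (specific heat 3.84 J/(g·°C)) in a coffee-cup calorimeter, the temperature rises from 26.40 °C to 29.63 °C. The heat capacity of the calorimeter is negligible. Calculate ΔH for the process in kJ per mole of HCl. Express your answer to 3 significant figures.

|ΔT| = |29.63 − 26.40| = 3.23 °C
|q_surr| = (260.7 × 3.84) × 3.23 = 1001.088 × 3.23 = 3234 J
n(HCl) = 2.31 / 36.46 = 0.06336 mol
Temperature rose, so q_rxn = −|q_surr| = -3.234 kJ
ΔH = q_rxn / n = -51.04 kJ/mol

ΔH = -51.0 kJ/mol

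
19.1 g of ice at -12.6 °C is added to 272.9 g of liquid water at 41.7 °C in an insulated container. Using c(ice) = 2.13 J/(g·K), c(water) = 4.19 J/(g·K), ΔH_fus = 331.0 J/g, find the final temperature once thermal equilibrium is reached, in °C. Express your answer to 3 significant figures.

T_f = 33.4 °C

Heat to bring ice to 0 °C and melt it: q₁ = 19.1×2.13×12.6 + 19.1×331.0 = 6834.7 J
Heat the water can supply cooling to 0 °C: 272.9×4.19×41.7 = 47681.9 J > q₁, so all ice melts.
Energy balance: 272.9×4.19×(41.7 − T) = 6834.7 + 19.1×4.19×(T − 0)
1143.451(41.7 − T) = 6834.7 + 80.029 T
47681.9 − 6834.7 = 1223.480 T
T = 40847.2 / 1223.480 = 33.39 °C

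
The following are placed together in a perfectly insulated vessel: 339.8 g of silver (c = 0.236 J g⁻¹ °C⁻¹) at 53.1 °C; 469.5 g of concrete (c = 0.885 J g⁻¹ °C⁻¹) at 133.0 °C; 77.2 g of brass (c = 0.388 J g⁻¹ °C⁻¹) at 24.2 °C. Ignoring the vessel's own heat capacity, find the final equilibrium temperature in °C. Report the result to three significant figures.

Σ mᵢcᵢ(T − Tᵢ) = 0  ⇒  T = Σ mᵢcᵢTᵢ / Σ mᵢcᵢ
Σ mᵢcᵢ = 339.8×0.236 + 469.5×0.885 + 77.2×0.388 = 525.6539
Σ mᵢcᵢTᵢ = 80.1928×53.1 + 415.5075×133.0 + 29.9536×24.2 = 60246
T = 60246 / 525.6539 = 114.6 °C

T_f = 115 °C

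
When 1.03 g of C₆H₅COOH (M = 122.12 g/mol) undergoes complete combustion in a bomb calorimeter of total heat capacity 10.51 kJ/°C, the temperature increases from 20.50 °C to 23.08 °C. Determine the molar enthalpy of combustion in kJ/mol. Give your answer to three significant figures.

ΔT = 23.08 − 20.50 = 2.58 °C
q_cal = C_cal × ΔT = 10.51 × 2.58 = 27.1158 kJ
n = 1.03 / 122.12 = 0.0084343 mol
q_rxn = −q_cal = -27.1158 kJ
ΔH = -27.1158 / 0.0084343 = -3214.9 kJ/mol

ΔH = -3210 kJ/mol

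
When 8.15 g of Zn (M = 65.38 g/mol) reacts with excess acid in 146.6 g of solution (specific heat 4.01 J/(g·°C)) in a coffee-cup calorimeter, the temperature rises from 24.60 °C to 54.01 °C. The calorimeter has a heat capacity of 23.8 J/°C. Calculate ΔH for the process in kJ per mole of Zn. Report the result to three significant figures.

|ΔT| = |54.01 − 24.60| = 29.41 °C
|q_surr| = (146.6 × 4.01 + 23.8) × 29.41 = 611.666 × 29.41 = 17990 J
n(Zn) = 8.15 / 65.38 = 0.1247 mol
Temperature rose, so q_rxn = −|q_surr| = -17.99 kJ
ΔH = q_rxn / n = -144.3 kJ/mol

ΔH = -144 kJ/mol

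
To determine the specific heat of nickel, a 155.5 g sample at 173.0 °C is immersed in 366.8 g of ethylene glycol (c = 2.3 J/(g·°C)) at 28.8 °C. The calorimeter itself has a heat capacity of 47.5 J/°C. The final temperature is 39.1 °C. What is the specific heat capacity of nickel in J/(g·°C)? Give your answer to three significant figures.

q_gained = (366.8 × 2.3 + 47.5) × (39.1 − 28.8) = 9179 J
q_lost = 155.5 × c × (173.0 − 39.1) = 20821.45 c
Set equal: c = 9179 / 20821.45 = 0.441 J/(g·°C)

c = 0.441 J/(g·°C)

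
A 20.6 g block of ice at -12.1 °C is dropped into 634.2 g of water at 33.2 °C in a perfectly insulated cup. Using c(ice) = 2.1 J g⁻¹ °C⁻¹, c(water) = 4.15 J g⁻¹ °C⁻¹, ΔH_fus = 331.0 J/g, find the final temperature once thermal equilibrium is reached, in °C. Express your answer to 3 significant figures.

Heat to bring ice to 0 °C and melt it: q₁ = 20.6×2.1×12.1 + 20.6×331.0 = 7342.0 J
Heat the water can supply cooling to 0 °C: 634.2×4.15×33.2 = 87380.1 J > q₁, so all ice melts.
Energy balance: 634.2×4.15×(33.2 − T) = 7342.0 + 20.6×4.15×(T − 0)
2631.93(33.2 − T) = 7342.0 + 85.49 T
87380.1 − 7342.0 = 2717.42 T
T = 80038.1 / 2717.42 = 29.45 °C

T_f = 29.5 °C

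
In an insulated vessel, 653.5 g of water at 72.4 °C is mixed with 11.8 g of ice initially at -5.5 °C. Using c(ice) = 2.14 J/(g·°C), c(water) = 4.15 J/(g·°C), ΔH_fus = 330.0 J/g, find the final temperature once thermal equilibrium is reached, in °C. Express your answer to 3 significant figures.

T_f = 69.7 °C

Heat to bring ice to 0 °C and melt it: q₁ = 11.8×2.14×5.5 + 11.8×330.0 = 4032.9 J
Heat the water can supply cooling to 0 °C: 653.5×4.15×72.4 = 196351 J > q₁, so all ice melts.
Energy balance: 653.5×4.15×(72.4 − T) = 4032.9 + 11.8×4.15×(T − 0)
2712.025(72.4 − T) = 4032.9 + 48.97 T
196351 − 4032.9 = 2760.995 T
T = 192318.1 / 2760.995 = 69.66 °C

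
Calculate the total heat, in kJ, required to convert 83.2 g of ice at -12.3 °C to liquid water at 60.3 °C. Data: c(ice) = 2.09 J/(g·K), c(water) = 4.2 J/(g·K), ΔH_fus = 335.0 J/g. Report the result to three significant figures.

q = 51.1 kJ

q1 (heat ice -12.3→0.0 °C): 83.2 × 2.09 × 12.3 = 2139 J
q2 (melt at 0 °C): 83.2 × 335.0 = 27872 J
q3 (heat water 0.0→60.3 °C): 83.2 × 4.2 × 60.3 = 21071 J
Total: 2139 + 27872 + 21071 = 51082 J = 51.1 kJ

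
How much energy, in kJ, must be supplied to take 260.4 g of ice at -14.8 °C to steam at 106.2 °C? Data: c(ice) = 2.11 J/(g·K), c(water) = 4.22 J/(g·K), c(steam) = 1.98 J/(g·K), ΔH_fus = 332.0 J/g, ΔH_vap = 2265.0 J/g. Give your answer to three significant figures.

q1 (heat ice -14.8→0.0 °C): 260.4 × 2.11 × 14.8 = 8132 J
q2 (melt at 0 °C): 260.4 × 332.0 = 86453 J
q3 (heat water 0.0→100.0 °C): 260.4 × 4.22 × 100.0 = 109889 J
q4 (vaporize at 100 °C): 260.4 × 2265.0 = 589806 J
q5 (heat steam 100.0→106.2 °C): 260.4 × 1.98 × 6.2 = 3197 J
Total: 8132 + 86453 + 109889 + 589806 + 3197 = 797477 J = 797 kJ

q = 797 kJ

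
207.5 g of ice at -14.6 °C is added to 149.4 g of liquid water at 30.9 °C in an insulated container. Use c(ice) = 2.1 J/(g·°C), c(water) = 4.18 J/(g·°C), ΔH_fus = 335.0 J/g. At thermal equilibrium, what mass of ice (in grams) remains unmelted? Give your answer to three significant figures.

Heat to warm all ice to 0 °C: 207.5×2.1×14.6 = 6362.0 J
Heat released by water cooling to 0 °C: 149.4×4.18×30.9 = 19297 J
19297 J < 6362.0 + 207.5×335.0 = 75874.5 J, so not all ice melts; final T = 0 °C.
Heat left for melting: 19297 − 6362.0 = 12935.0 J
Mass melted = 12935.0 / 335.0 = 38.61 g
Ice remaining = 207.5 − 38.61 = 168.89 g

m_ice remaining = 169 g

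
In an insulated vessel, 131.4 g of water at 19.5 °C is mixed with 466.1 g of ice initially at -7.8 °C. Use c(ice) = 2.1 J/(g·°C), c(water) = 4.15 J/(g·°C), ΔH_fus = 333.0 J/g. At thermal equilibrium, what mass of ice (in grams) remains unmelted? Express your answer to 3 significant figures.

m_ice remaining = 457 g

Heat to warm all ice to 0 °C: 466.1×2.1×7.8 = 7634.7 J
Heat released by water cooling to 0 °C: 131.4×4.15×19.5 = 10634 J
10634 J < 7634.7 + 466.1×333.0 = 162846.0 J, so not all ice melts; final T = 0 °C.
Heat left for melting: 10634 − 7634.7 = 2999.3 J
Mass melted = 2999.3 / 333.0 = 9.007 g
Ice remaining = 466.1 − 9.007 = 457.093 g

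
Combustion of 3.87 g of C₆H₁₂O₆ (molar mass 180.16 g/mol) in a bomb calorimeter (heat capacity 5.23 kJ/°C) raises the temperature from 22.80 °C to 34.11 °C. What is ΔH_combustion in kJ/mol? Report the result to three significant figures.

ΔH = -2750 kJ/mol

ΔT = 34.11 − 22.80 = 11.31 °C
q_cal = C_cal × ΔT = 5.23 × 11.31 = 59.1513 kJ
n = 3.87 / 180.16 = 0.02148 mol
q_rxn = −q_cal = -59.1513 kJ
ΔH = -59.1513 / 0.02148 = -2754 kJ/mol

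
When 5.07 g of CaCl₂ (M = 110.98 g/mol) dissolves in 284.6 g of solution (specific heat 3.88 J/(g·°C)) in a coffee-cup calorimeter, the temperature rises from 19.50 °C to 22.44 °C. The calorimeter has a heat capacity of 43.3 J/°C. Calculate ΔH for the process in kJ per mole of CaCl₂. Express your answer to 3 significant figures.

|ΔT| = |22.44 − 19.50| = 2.94 °C
|q_surr| = (284.6 × 3.88 + 43.3) × 2.94 = 1147.548 × 2.94 = 3374 J
n(CaCl₂) = 5.07 / 110.98 = 0.04568 mol
Temperature rose, so q_rxn = −|q_surr| = -3.374 kJ
ΔH = q_rxn / n = -73.86 kJ/mol

ΔH = -73.9 kJ/mol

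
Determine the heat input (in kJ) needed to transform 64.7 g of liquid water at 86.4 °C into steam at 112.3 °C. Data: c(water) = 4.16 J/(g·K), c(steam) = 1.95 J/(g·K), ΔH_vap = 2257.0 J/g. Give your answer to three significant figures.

q = 151 kJ

q1 (heat water 86.4→100.0 °C): 64.7 × 4.16 × 13.6 = 3660 J
q2 (vaporize at 100 °C): 64.7 × 2257.0 = 146028 J
q3 (heat steam 100.0→112.3 °C): 64.7 × 1.95 × 12.3 = 1552 J
Total: 3660 + 146028 + 1552 = 151240 J = 151 kJ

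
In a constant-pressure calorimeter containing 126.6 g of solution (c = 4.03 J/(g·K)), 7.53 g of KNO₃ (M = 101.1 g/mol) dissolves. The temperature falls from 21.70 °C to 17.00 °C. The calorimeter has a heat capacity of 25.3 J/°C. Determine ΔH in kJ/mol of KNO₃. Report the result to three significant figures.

|ΔT| = |17.00 − 21.70| = 4.70 °C
|q_surr| = (126.6 × 4.03 + 25.3) × 4.70 = 535.498 × 4.70 = 2517 J
n(KNO₃) = 7.53 / 101.1 = 0.07448 mol
Temperature fell, so q_rxn = +|q_surr| = 2.517 kJ
ΔH = q_rxn / n = 33.79 kJ/mol

ΔH = 33.8 kJ/mol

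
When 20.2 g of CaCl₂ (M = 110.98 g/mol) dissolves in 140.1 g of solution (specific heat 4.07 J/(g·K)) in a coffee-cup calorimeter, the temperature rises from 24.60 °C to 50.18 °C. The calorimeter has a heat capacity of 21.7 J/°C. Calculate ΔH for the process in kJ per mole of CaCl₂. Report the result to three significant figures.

|ΔT| = |50.18 − 24.60| = 25.58 °C
|q_surr| = (140.1 × 4.07 + 21.7) × 25.58 = 591.907 × 25.58 = 15140 J
n(CaCl₂) = 20.2 / 110.98 = 0.1820 mol
Temperature rose, so q_rxn = −|q_surr| = -15.14 kJ
ΔH = q_rxn / n = -83.19 kJ/mol

ΔH = -83.2 kJ/mol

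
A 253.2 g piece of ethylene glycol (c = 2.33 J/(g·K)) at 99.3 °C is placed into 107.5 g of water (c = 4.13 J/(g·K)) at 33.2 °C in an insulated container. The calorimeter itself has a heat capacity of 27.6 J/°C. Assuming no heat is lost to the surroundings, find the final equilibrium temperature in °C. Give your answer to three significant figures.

T_f = 69.9 °C

Heat lost by ethylene glycol = heat gained by water + calorimeter.
(253.2)(2.33)(99.3 − T) = [(107.5)(4.13) + 27.6](T − 33.2)
589.956 (99.3 − T) = 471.575 (T − 33.2)
58583 − 589.956 T = 471.575 T − 15656
74239 = 1061.531 T
T = 69.94 °C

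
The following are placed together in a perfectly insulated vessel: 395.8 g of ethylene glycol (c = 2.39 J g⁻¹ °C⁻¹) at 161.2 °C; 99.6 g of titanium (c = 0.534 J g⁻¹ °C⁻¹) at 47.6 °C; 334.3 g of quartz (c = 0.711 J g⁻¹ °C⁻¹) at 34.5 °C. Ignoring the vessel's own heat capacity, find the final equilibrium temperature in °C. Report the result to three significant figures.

T_f = 132 °C

Σ mᵢcᵢ(T − Tᵢ) = 0  ⇒  T = Σ mᵢcᵢTᵢ / Σ mᵢcᵢ
Σ mᵢcᵢ = 395.8×2.39 + 99.6×0.534 + 334.3×0.711 = 1236.8357
Σ mᵢcᵢTᵢ = 945.962×161.2 + 53.1864×47.6 + 237.6873×34.5 = 163220
T = 163220 / 1236.8357 = 132.0 °C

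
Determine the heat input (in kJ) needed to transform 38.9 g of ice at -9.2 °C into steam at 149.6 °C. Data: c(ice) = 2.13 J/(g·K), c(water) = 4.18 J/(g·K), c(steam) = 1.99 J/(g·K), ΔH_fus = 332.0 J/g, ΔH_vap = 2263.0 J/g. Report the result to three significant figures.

q = 122 kJ

q1 (heat ice -9.2→0.0 °C): 38.9 × 2.13 × 9.2 = 762 J
q2 (melt at 0 °C): 38.9 × 332.0 = 12915 J
q3 (heat water 0.0→100.0 °C): 38.9 × 4.18 × 100.0 = 16260 J
q4 (vaporize at 100 °C): 38.9 × 2263.0 = 88031 J
q5 (heat steam 100.0→149.6 °C): 38.9 × 1.99 × 49.6 = 3840 J
Total: 762 + 12915 + 16260 + 88031 + 3840 = 121808 J = 122 kJ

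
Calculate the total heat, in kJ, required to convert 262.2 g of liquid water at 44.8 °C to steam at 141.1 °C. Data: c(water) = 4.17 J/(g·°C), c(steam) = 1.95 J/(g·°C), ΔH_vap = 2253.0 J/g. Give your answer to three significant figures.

q = 672 kJ

q1 (heat water 44.8→100.0 °C): 262.2 × 4.17 × 55.2 = 60354 J
q2 (vaporize at 100 °C): 262.2 × 2253.0 = 590737 J
q3 (heat steam 100.0→141.1 °C): 262.2 × 1.95 × 41.1 = 21014 J
Total: 60354 + 590737 + 21014 = 672105 J = 672 kJ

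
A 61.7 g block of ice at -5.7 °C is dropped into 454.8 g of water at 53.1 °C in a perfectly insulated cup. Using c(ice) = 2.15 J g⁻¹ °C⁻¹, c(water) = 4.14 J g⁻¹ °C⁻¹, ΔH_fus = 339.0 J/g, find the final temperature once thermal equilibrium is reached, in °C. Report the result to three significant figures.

T_f = 36.6 °C

Heat to bring ice to 0 °C and melt it: q₁ = 61.7×2.15×5.7 + 61.7×339.0 = 21672 J
Heat the water can supply cooling to 0 °C: 454.8×4.14×53.1 = 99980.5 J > q₁, so all ice melts.
Energy balance: 454.8×4.14×(53.1 − T) = 21672 + 61.7×4.14×(T − 0)
1882.872(53.1 − T) = 21672 + 255.438 T
99980.5 − 21672 = 2138.310 T
T = 78308.5 / 2138.310 = 36.62 °C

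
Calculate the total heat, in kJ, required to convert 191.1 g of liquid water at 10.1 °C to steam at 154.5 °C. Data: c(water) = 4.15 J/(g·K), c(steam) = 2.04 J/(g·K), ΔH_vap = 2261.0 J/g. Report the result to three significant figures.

q = 525 kJ

q1 (heat water 10.1→100.0 °C): 191.1 × 4.15 × 89.9 = 71297 J
q2 (vaporize at 100 °C): 191.1 × 2261.0 = 432077 J
q3 (heat steam 100.0→154.5 °C): 191.1 × 2.04 × 54.5 = 21246 J
Total: 71297 + 432077 + 21246 = 524620 J = 525 kJ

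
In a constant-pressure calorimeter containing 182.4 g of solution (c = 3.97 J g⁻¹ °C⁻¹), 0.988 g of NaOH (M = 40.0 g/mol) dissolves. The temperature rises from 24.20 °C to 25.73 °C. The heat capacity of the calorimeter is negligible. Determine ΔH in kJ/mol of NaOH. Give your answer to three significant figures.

ΔH = -44.9 kJ/mol

|ΔT| = |25.73 − 24.20| = 1.53 °C
|q_surr| = (182.4 × 3.97) × 1.53 = 724.128 × 1.53 = 1108 J
n(NaOH) = 0.988 / 40.0 = 0.02470 mol
Temperature rose, so q_rxn = −|q_surr| = -1.108 kJ
ΔH = q_rxn / n = -44.86 kJ/mol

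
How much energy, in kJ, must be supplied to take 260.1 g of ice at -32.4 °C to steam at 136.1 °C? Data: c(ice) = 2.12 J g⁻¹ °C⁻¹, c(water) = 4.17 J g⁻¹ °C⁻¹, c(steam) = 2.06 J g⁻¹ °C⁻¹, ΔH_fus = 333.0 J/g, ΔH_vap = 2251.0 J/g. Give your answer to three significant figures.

q1 (heat ice -32.4→0.0 °C): 260.1 × 2.12 × 32.4 = 17866 J
q2 (melt at 0 °C): 260.1 × 333.0 = 86613 J
q3 (heat water 0.0→100.0 °C): 260.1 × 4.17 × 100.0 = 108462 J
q4 (vaporize at 100 °C): 260.1 × 2251.0 = 585485 J
q5 (heat steam 100.0→136.1 °C): 260.1 × 2.06 × 36.1 = 19343 J
Total: 17866 + 86613 + 108462 + 585485 + 19343 = 817769 J = 818 kJ

q = 818 kJ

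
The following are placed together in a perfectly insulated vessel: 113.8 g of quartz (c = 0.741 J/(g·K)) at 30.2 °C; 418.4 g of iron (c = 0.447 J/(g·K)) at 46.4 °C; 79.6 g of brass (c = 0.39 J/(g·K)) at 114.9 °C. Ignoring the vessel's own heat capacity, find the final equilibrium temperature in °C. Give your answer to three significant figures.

T_f = 48.9 °C

Σ mᵢcᵢ(T − Tᵢ) = 0  ⇒  T = Σ mᵢcᵢTᵢ / Σ mᵢcᵢ
Σ mᵢcᵢ = 113.8×0.741 + 418.4×0.447 + 79.6×0.39 = 302.3946
Σ mᵢcᵢTᵢ = 84.3258×30.2 + 187.0248×46.4 + 31.044×114.9 = 14792
T = 14792 / 302.3946 = 48.92 °C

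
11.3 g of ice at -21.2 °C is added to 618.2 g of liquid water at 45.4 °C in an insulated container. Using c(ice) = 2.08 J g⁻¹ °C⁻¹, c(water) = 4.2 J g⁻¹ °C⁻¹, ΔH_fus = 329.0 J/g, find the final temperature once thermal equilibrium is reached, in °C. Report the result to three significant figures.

Heat to bring ice to 0 °C and melt it: q₁ = 11.3×2.08×21.2 + 11.3×329.0 = 4216.0 J
Heat the water can supply cooling to 0 °C: 618.2×4.2×45.4 = 117878 J > q₁, so all ice melts.
Energy balance: 618.2×4.2×(45.4 − T) = 4216.0 + 11.3×4.2×(T − 0)
2596.44(45.4 − T) = 4216.0 + 47.46 T
117878 − 4216.0 = 2643.90 T
T = 113662.0 / 2643.90 = 42.99 °C

T_f = 43.0 °C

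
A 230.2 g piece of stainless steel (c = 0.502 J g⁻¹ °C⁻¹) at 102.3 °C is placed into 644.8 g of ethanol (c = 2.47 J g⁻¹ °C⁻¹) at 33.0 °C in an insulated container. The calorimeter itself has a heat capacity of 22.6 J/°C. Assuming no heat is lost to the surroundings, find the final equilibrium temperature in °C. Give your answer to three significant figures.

T_f = 37.6 °C

Heat lost by stainless steel = heat gained by ethanol + calorimeter.
(230.2)(0.502)(102.3 − T) = [(644.8)(2.47) + 22.6](T − 33.0)
115.5604 (102.3 − T) = 1615.256 (T − 33.0)
11822 − 115.5604 T = 1615.256 T − 53303
65125 = 1730.8164 T
T = 37.63 °C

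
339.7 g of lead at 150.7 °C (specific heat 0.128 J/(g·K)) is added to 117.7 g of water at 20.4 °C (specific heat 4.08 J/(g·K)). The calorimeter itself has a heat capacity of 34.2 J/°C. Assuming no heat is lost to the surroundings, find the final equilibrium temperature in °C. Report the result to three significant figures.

T_f = 30.6 °C

Heat lost by lead = heat gained by water + calorimeter.
(339.7)(0.128)(150.7 − T) = [(117.7)(4.08) + 34.2](T − 20.4)
43.4816 (150.7 − T) = 514.416 (T − 20.4)
6552.7 − 43.4816 T = 514.416 T − 10494
17046.7 = 557.8976 T
T = 30.56 °C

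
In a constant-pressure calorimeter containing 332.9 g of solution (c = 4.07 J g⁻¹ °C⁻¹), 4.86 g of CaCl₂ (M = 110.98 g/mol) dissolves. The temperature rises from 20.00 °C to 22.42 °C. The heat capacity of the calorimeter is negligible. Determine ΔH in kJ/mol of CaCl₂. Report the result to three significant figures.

ΔH = -74.9 kJ/mol

|ΔT| = |22.42 − 20.00| = 2.42 °C
|q_surr| = (332.9 × 4.07) × 2.42 = 1354.903 × 2.42 = 3279 J
n(CaCl₂) = 4.86 / 110.98 = 0.04379 mol
Temperature rose, so q_rxn = −|q_surr| = -3.279 kJ
ΔH = q_rxn / n = -74.88 kJ/mol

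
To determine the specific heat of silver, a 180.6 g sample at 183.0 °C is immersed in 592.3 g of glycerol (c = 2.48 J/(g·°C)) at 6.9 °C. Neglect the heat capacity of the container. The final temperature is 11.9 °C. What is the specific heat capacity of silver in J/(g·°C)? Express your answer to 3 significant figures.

c = 0.238 J/(g·°C)

q_gained = (592.3 × 2.48) × (11.9 − 6.9) = 7345 J
q_lost = 180.6 × c × (183.0 − 11.9) = 30900.66 c
Set equal: c = 7345 / 30900.66 = 0.238 J/(g·°C)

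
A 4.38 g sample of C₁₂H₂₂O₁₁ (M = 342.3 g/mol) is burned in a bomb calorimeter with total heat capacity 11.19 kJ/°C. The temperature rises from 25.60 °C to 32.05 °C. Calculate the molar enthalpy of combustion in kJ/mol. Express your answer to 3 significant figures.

ΔT = 32.05 − 25.60 = 6.45 °C
q_cal = C_cal × ΔT = 11.19 × 6.45 = 72.1755 kJ
n = 4.38 / 342.3 = 0.01280 mol
q_rxn = −q_cal = -72.1755 kJ
ΔH = -72.1755 / 0.01280 = -5639 kJ/mol

ΔH = -5640 kJ/mol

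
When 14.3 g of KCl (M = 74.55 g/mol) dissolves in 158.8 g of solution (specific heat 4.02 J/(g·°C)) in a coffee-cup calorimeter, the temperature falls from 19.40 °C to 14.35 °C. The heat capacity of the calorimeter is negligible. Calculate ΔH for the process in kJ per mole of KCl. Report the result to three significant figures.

ΔH = 16.8 kJ/mol

|ΔT| = |14.35 − 19.40| = 5.05 °C
|q_surr| = (158.8 × 4.02) × 5.05 = 638.376 × 5.05 = 3224 J
n(KCl) = 14.3 / 74.55 = 0.1918 mol
Temperature fell, so q_rxn = +|q_surr| = 3.224 kJ
ΔH = q_rxn / n = 16.81 kJ/mol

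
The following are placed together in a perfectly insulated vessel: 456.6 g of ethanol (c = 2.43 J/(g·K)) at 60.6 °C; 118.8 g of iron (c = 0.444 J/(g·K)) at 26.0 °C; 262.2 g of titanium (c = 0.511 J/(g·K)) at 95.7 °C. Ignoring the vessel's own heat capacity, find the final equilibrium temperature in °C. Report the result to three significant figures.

Σ mᵢcᵢ(T − Tᵢ) = 0  ⇒  T = Σ mᵢcᵢTᵢ / Σ mᵢcᵢ
Σ mᵢcᵢ = 456.6×2.43 + 118.8×0.444 + 262.2×0.511 = 1296.2694
Σ mᵢcᵢTᵢ = 1109.538×60.6 + 52.7472×26.0 + 133.9842×95.7 = 81432
T = 81432 / 1296.2694 = 62.82 °C

T_f = 62.8 °C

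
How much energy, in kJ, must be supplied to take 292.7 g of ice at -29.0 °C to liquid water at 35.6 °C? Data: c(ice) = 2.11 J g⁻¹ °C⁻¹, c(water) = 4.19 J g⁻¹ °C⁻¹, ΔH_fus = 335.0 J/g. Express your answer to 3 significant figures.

q1 (heat ice -29.0→0.0 °C): 292.7 × 2.11 × 29.0 = 17910 J
q2 (melt at 0 °C): 292.7 × 335.0 = 98055 J
q3 (heat water 0.0→35.6 °C): 292.7 × 4.19 × 35.6 = 43660 J
Total: 17910 + 98055 + 43660 = 159625 J = 160 kJ

q = 160 kJ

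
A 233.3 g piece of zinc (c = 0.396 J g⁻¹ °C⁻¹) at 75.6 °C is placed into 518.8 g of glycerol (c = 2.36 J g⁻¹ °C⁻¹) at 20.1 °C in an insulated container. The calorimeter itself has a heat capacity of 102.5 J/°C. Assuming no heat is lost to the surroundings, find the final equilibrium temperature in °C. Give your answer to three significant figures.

T_f = 23.7 °C

Heat lost by zinc = heat gained by glycerol + calorimeter.
(233.3)(0.396)(75.6 − T) = [(518.8)(2.36) + 102.5](T − 20.1)
92.3868 (75.6 − T) = 1326.868 (T − 20.1)
6984.4 − 92.3868 T = 1326.868 T − 26670
33654.4 = 1419.2548 T
T = 23.71 °C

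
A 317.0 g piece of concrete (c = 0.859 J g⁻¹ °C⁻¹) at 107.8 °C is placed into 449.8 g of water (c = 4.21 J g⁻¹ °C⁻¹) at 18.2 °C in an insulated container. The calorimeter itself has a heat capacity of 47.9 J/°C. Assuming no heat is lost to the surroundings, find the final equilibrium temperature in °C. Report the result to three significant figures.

T_f = 29.2 °C

Heat lost by concrete = heat gained by water + calorimeter.
(317.0)(0.859)(107.8 − T) = [(449.8)(4.21) + 47.9](T − 18.2)
272.303 (107.8 − T) = 1941.558 (T − 18.2)
29354 − 272.303 T = 1941.558 T − 35336
64690 = 2213.861 T
T = 29.22 °C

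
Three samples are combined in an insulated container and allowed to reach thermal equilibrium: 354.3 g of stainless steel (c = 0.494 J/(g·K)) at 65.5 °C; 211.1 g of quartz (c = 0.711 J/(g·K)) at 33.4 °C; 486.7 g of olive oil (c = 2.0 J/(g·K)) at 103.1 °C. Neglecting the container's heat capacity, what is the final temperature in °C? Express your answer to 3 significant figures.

T_f = 90.0 °C

Σ mᵢcᵢ(T − Tᵢ) = 0  ⇒  T = Σ mᵢcᵢTᵢ / Σ mᵢcᵢ
Σ mᵢcᵢ = 354.3×0.494 + 211.1×0.711 + 486.7×2.0 = 1298.5163
Σ mᵢcᵢTᵢ = 175.0242×65.5 + 150.0921×33.4 + 973.4×103.1 = 116830
T = 116830 / 1298.5163 = 89.97 °C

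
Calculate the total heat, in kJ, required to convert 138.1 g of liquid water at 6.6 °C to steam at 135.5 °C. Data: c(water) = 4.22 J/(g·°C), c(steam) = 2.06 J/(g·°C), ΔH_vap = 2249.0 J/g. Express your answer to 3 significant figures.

q1 (heat water 6.6→100.0 °C): 138.1 × 4.22 × 93.4 = 54432 J
q2 (vaporize at 100 °C): 138.1 × 2249.0 = 310587 J
q3 (heat steam 100.0→135.5 °C): 138.1 × 2.06 × 35.5 = 10099 J
Total: 54432 + 310587 + 10099 = 375118 J = 375 kJ

q = 375 kJ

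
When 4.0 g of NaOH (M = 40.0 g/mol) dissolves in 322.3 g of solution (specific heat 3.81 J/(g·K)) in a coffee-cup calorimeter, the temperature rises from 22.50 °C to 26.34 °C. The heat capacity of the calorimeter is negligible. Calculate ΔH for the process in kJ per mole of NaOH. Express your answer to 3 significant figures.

ΔH = -47.2 kJ/mol

|ΔT| = |26.34 − 22.50| = 3.84 °C
|q_surr| = (322.3 × 3.81) × 3.84 = 1227.963 × 3.84 = 4715 J
n(NaOH) = 4.0 / 40.0 = 0.1000 mol
Temperature rose, so q_rxn = −|q_surr| = -4.715 kJ
ΔH = q_rxn / n = -47.15 kJ/mol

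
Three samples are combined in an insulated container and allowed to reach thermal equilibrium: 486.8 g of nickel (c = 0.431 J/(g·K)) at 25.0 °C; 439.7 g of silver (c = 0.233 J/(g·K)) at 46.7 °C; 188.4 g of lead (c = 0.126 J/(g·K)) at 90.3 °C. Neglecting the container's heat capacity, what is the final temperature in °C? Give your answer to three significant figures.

Σ mᵢcᵢ(T − Tᵢ) = 0  ⇒  T = Σ mᵢcᵢTᵢ / Σ mᵢcᵢ
Σ mᵢcᵢ = 486.8×0.431 + 439.7×0.233 + 188.4×0.126 = 335.9993
Σ mᵢcᵢTᵢ = 209.8108×25.0 + 102.4501×46.7 + 23.7384×90.3 = 12173
T = 12173 / 335.9993 = 36.23 °C

T_f = 36.2 °C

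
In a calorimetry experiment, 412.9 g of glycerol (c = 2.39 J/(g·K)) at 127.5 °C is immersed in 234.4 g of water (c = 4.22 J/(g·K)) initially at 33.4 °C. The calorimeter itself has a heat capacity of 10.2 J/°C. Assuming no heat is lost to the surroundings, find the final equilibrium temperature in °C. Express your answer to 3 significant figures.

T_f = 80.2 °C

Heat lost by glycerol = heat gained by water + calorimeter.
(412.9)(2.39)(127.5 − T) = [(234.4)(4.22) + 10.2](T − 33.4)
986.831 (127.5 − T) = 999.368 (T − 33.4)
125820 − 986.831 T = 999.368 T − 33379
159199 = 1986.199 T
T = 80.15 °C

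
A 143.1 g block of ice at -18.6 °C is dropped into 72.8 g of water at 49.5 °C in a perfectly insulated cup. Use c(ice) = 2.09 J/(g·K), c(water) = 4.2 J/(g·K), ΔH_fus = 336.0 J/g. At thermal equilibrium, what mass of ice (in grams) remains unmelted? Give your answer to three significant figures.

m_ice remaining = 115 g

Heat to warm all ice to 0 °C: 143.1×2.09×18.6 = 5562.9 J
Heat released by water cooling to 0 °C: 72.8×4.2×49.5 = 15135 J
15135 J < 5562.9 + 143.1×336.0 = 53644.5 J, so not all ice melts; final T = 0 °C.
Heat left for melting: 15135 − 5562.9 = 9572.1 J
Mass melted = 9572.1 / 336.0 = 28.49 g
Ice remaining = 143.1 − 28.49 = 114.61 g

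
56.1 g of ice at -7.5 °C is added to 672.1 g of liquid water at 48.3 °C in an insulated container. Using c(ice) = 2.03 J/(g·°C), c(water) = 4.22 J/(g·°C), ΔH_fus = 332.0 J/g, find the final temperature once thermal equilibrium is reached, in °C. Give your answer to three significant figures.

T_f = 38.2 °C

Heat to bring ice to 0 °C and melt it: q₁ = 56.1×2.03×7.5 + 56.1×332.0 = 19479 J
Heat the water can supply cooling to 0 °C: 672.1×4.22×48.3 = 136991 J > q₁, so all ice melts.
Energy balance: 672.1×4.22×(48.3 − T) = 19479 + 56.1×4.22×(T − 0)
2836.262(48.3 − T) = 19479 + 236.742 T
136991 − 19479 = 3073.004 T
T = 117512 / 3073.004 = 38.24 °C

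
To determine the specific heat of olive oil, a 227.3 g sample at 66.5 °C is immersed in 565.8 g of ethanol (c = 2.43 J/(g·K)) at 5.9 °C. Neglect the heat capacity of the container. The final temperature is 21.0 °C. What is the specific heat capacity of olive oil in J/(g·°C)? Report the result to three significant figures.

q_gained = (565.8 × 2.43) × (21.0 − 5.9) = 20760 J
q_lost = 227.3 × c × (66.5 − 21.0) = 10342.15 c
Set equal: c = 20760 / 10342.15 = 2.01 J/(g·°C)

c = 2.01 J/(g·°C)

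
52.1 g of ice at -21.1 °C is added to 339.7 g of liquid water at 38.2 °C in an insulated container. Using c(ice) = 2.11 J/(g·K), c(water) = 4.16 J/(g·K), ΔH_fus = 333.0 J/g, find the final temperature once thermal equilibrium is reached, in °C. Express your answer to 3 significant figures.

T_f = 21.1 °C

Heat to bring ice to 0 °C and melt it: q₁ = 52.1×2.11×21.1 + 52.1×333.0 = 19669 J
Heat the water can supply cooling to 0 °C: 339.7×4.16×38.2 = 53982.4 J > q₁, so all ice melts.
Energy balance: 339.7×4.16×(38.2 − T) = 19669 + 52.1×4.16×(T − 0)
1413.152(38.2 − T) = 19669 + 216.736 T
53982.4 − 19669 = 1629.888 T
T = 34313.4 / 1629.888 = 21.05 °C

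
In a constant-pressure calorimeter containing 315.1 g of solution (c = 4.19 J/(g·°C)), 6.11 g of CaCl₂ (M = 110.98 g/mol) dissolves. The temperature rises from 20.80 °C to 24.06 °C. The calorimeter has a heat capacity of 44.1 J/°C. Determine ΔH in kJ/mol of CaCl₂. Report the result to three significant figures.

ΔH = -80.8 kJ/mol

|ΔT| = |24.06 − 20.80| = 3.26 °C
|q_surr| = (315.1 × 4.19 + 44.1) × 3.26 = 1364.369 × 3.26 = 4448 J
n(CaCl₂) = 6.11 / 110.98 = 0.05505 mol
Temperature rose, so q_rxn = −|q_surr| = -4.448 kJ
ΔH = q_rxn / n = -80.80 kJ/mol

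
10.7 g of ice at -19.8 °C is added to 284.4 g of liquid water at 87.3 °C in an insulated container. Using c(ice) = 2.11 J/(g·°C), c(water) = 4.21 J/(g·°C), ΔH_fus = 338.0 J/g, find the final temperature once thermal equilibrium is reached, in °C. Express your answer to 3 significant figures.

T_f = 80.9 °C

Heat to bring ice to 0 °C and melt it: q₁ = 10.7×2.11×19.8 + 10.7×338.0 = 4063.6 J
Heat the water can supply cooling to 0 °C: 284.4×4.21×87.3 = 104526 J > q₁, so all ice melts.
Energy balance: 284.4×4.21×(87.3 − T) = 4063.6 + 10.7×4.21×(T − 0)
1197.324(87.3 − T) = 4063.6 + 45.047 T
104526 − 4063.6 = 1242.371 T
T = 100462.4 / 1242.371 = 80.86 °C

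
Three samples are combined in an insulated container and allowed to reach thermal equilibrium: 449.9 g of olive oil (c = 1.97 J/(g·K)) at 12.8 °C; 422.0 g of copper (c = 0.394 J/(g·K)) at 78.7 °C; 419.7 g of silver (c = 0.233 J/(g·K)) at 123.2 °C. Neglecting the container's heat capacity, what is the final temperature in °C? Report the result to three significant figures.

T_f = 31.7 °C

Σ mᵢcᵢ(T − Tᵢ) = 0  ⇒  T = Σ mᵢcᵢTᵢ / Σ mᵢcᵢ
Σ mᵢcᵢ = 449.9×1.97 + 422.0×0.394 + 419.7×0.233 = 1150.3611
Σ mᵢcᵢTᵢ = 886.303×12.8 + 166.268×78.7 + 97.7901×123.2 = 36478
T = 36478 / 1150.3611 = 31.71 °C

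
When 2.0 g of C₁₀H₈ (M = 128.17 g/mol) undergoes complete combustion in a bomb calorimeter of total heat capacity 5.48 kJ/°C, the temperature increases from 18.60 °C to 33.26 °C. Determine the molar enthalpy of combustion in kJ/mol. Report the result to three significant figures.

ΔH = -5150 kJ/mol

ΔT = 33.26 − 18.60 = 14.66 °C
q_cal = C_cal × ΔT = 5.48 × 14.66 = 80.3368 kJ
n = 2.0 / 128.17 = 0.01560 mol
q_rxn = −q_cal = -80.3368 kJ
ΔH = -80.3368 / 0.01560 = -5150 kJ/mol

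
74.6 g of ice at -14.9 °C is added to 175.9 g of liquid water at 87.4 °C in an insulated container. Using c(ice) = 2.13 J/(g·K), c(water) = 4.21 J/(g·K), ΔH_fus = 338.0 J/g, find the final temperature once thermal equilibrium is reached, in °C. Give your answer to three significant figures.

Heat to bring ice to 0 °C and melt it: q₁ = 74.6×2.13×14.9 + 74.6×338.0 = 27582 J
Heat the water can supply cooling to 0 °C: 175.9×4.21×87.4 = 64723.1 J > q₁, so all ice melts.
Energy balance: 175.9×4.21×(87.4 − T) = 27582 + 74.6×4.21×(T − 0)
740.539(87.4 − T) = 27582 + 314.066 T
64723.1 − 27582 = 1054.605 T
T = 37141.1 / 1054.605 = 35.22 °C

T_f = 35.2 °C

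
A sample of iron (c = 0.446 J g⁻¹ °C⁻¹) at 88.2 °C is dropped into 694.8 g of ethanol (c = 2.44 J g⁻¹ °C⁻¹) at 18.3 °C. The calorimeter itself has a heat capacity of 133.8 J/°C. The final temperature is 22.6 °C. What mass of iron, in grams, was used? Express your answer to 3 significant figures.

m = 269 g

q_gained = (694.8 × 2.44 + 133.8) × (22.6 − 18.3) = 7865 J
q_lost = m × 0.446 × (88.2 − 22.6) = 29.2576 m
m = 7865 / 29.2576 = 269 g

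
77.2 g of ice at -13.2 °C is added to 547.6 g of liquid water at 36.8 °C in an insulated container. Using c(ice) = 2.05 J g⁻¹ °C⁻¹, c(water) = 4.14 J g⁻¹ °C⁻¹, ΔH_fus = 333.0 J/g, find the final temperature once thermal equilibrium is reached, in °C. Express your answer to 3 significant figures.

Heat to bring ice to 0 °C and melt it: q₁ = 77.2×2.05×13.2 + 77.2×333.0 = 27797 J
Heat the water can supply cooling to 0 °C: 547.6×4.14×36.8 = 83428.0 J > q₁, so all ice melts.
Energy balance: 547.6×4.14×(36.8 − T) = 27797 + 77.2×4.14×(T − 0)
2267.064(36.8 − T) = 27797 + 319.608 T
83428.0 − 27797 = 2586.672 T
T = 55631.0 / 2586.672 = 21.51 °C

T_f = 21.5 °C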